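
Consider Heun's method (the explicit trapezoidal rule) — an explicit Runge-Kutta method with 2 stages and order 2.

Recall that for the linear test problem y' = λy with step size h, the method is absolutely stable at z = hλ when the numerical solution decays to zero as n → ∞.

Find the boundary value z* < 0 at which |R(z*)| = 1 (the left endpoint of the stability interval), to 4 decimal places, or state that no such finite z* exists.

left endpoint -2.0000.

Test eqn y'=λy, z=hλ:
  order 2, 2-stage ⇒ R(z)=1+z+z^2/2
  (e.g. R(-1.55)=0.65125, |R|=0.65125)

Boundary: |R(x)|=1, x<0.
x=-1.55: |R|=0.6513
|R(-2.26)|=1.2938 |R(-1.92)|=0.9232 |R(-1.89)|=0.8960
Bisect:
  x_lo=-2.3316 |R|=1.3866  x_hi=-0.3168 |R|=0.7334
  mid=-1.32423 |R|=0.55256 →hi
  mid=-1.82793 |R|=0.84273 →hi
  mid=-2.07978 |R|=1.08296 →lo
  mid=-1.95386 |R|=0.95492 →hi
  mid=-2.01682 |R|=1.01696 →lo
  mid=-1.98534 |R|=0.98544 →hi
  mid=-2.00108 |R|=1.00108 →lo
  mid=-1.99321 |R|=0.99323 →hi
  mid=-1.99714 |R|=0.99715 →hi
  ...
  [-2.00009,-1.99997] ⇒ x*=-2.0000
Interval (-2.0000, 0).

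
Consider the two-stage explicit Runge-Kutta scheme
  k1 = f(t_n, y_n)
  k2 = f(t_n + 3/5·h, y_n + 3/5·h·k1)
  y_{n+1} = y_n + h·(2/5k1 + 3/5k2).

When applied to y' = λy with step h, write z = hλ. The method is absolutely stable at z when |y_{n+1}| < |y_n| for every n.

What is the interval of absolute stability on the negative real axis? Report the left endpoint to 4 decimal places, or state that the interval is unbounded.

On y'=λy, z=hλ:
  k1=λy_n ⇒ h·k1=z·y_n;  k2=λ(1+3/5z)y_n ⇒ h·k2=z(1+3/5z)y_n
  y_{n+1}/y_n = 1 + 2/5z + 3/5z(1+3/5z) = 1 + z + 9/25z²
  so R(z) = 1 + z + 9/25z².

Solve |R(x)|<1 on ℝ⁻.
x=-1.25: |R|=0.3125
R=1: x+9/25x²=0 ⇒ x=−25/9=-2.7778; min R=1−1/(4·9/25)=0.3056>−1
Confirm numerically:
  x=-2.200: |R|=0.54240 <1
  x=-1.751: |R|=0.35276 <1
  x=-1.467: |R|=0.30775 <1
  x=-1.466: |R|=0.30770 <1
  x=-2.919: |R|=1.14840 >1
  x=-2.863: |R|=1.08784 >1
Stable set (-2.7778, 0).

z∈(-2.7778,0).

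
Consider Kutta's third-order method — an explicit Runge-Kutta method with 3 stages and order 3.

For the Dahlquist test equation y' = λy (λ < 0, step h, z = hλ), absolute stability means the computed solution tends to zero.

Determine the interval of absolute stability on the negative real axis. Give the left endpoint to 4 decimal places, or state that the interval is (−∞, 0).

Test eqn y'=λy, z=hλ:
  order 3, 3-stage ⇒ R(z)=1+z+z^2/2+z^3/6
  (e.g. R(-0.39)=0.67616, |R|=0.67616)

Solve |R(x)|<1 on ℝ⁻.
x=-0.39: |R|=0.6762
|R(-2.68)|=1.2969 |R(-1.13)|=0.2680 |R(-0.77)|=0.4504
Bisect:
  x_lo=-2.9844 |R|=1.9613  x_hi=-0.3121 |R|=0.7315
  mid=-1.64826 |R|=0.03620 →hi
  mid=-2.31634 |R|=0.70499 →hi
  mid=-2.65038 |R|=1.24107 →lo
  mid=-2.48336 |R|=0.95234 →hi
  mid=-2.56687 |R|=1.09124 →lo
  mid=-2.52512 |R|=1.02046 →lo
  mid=-2.50424 |R|=0.98607 →hi
  mid=-2.51468 |R|=1.00318 →lo
  ...
  [-2.51289,-2.51272] ⇒ x*=-2.5127
Stable set (-2.5127, 0).

(-2.5127, 0).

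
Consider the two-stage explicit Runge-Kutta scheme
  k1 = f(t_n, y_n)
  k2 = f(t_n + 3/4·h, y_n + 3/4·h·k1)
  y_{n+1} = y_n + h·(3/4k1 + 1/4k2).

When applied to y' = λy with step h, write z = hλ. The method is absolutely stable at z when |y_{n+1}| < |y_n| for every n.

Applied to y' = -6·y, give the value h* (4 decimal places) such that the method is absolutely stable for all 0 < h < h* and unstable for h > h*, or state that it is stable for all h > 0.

With y'=λy (z=hλ):
  k1=λy_n ⇒ h·k1=z·y_n;  k2=λ(1+3/4z)y_n ⇒ h·k2=z(1+3/4z)y_n
  y_{n+1}/y_n = 1 + 3/4z + 1/4z(1+3/4z) = 1 + z + 3/16z²
  Hence R(z) = 1 + z + 3/16z².

Solve |R(x)|<1 on ℝ⁻.
x=-1.47: |R|=0.0648
R=1: x+3/16x²=0 ⇒ x=−16/3=-5.3333; min R=1−1/(4·3/16)=-0.3333>−1
Confirm numerically:
  x=-4.567: |R|=0.34378 <1
  x=-4.188: |R|=0.10063 <1
  x=-4.029: |R|=0.01466 <1
  x=-3.575: |R|=0.17863 <1
  x=-5.849: |R|=1.56553 >1
  x=-5.730: |R|=1.42617 >1
  x=-5.359: |R|=1.02579 >1
Stable set (-5.3333, 0).

(-5.3333,0); λ=-6 ⇒ h* = (16/3)/6 = 0.8889.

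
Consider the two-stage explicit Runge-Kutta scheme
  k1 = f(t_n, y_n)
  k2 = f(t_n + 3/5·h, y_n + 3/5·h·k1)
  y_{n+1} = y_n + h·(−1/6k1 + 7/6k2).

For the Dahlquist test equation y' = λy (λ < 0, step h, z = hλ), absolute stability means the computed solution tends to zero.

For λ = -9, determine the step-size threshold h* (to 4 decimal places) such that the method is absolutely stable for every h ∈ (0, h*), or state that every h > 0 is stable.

Set f=λy, z=hλ:
  k1=λy_n ⇒ h·k1=z·y_n;  k2=λ(1+3/5z)y_n ⇒ h·k2=z(1+3/5z)y_n
  y_{n+1}/y_n = 1 − 1/6z + 7/6z(1+3/5z) = 1 + z + 7/10z²
  R(z) = 1 + z + 7/10z².

Need |R(x)|<1, x<0.
x=-1: |R|=0.7000
R=1: x+7/10x²=0 ⇒ x=−10/7=-1.4286; min R=1−1/(4·7/10)=0.6429>−1
Confirm numerically:
  x=-1.293: |R|=0.87729 <1
  x=-1.189: |R|=0.80060 <1
  x=-1.132: |R|=0.76500 <1
  x=-0.786: |R|=0.64646 <1
  x=-1.978: |R|=1.76074 >1
  x=-1.596: |R|=1.18705 >1
So |R|<1 on (-1.4286, 0).

(-1.4286,0); λ=-9 ⇒ h* = (10/7)/9 = 0.1587.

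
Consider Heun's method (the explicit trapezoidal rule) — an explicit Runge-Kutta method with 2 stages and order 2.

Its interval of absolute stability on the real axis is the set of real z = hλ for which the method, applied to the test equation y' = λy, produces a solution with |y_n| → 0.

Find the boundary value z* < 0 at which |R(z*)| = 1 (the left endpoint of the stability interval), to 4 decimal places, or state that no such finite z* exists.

With y'=λy (z=hλ):
  order 2, 2-stage ⇒ R(z)=1+z+z^2/2
  (e.g. R(-0.89)=0.50605, |R|=0.50605)

Boundary: |R(x)|=1, x<0.
x=-0.89: |R|=0.5061
|R(-2.25)|=1.2812 |R(-1.99)|=0.9900 |R(-1.3)|=0.5450
Bisect:
  x_lo=-2.8120 |R|=2.1417  x_hi=-0.2643 |R|=0.7706
  mid=-1.53819 |R|=0.64482 →hi
  mid=-2.17511 |R|=1.19044 →lo
  mid=-1.85665 |R|=0.86692 →hi
  mid=-2.01588 |R|=1.01601 →lo
  mid=-1.93626 |R|=0.93830 →hi
  mid=-1.97607 |R|=0.97636 →hi
  mid=-1.99598 |R|=0.99598 →hi
  mid=-2.00593 |R|=1.00595 →lo
  mid=-2.00095 |R|=1.00095 →lo
  ...
  [-2.00002,-1.99986] ⇒ x*=-2.0000
Stable set (-2.0000, 0).

left endpoint -2.0000.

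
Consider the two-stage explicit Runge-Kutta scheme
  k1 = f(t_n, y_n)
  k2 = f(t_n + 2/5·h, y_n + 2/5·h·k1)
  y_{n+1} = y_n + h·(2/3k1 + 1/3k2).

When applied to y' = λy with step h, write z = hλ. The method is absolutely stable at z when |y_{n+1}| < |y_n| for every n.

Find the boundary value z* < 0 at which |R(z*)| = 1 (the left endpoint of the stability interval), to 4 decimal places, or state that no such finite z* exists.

left endpoint -7.5000.

Test eqn y'=λy, z=hλ:
  k1=λy_n ⇒ h·k1=z·y_n;  k2=λ(1+2/5z)y_n ⇒ h·k2=z(1+2/5z)y_n
  y_{n+1}/y_n = 1 + 2/3z + 1/3z(1+2/5z) = 1 + z + 2/15z²
  Hence R(z) = 1 + z + 2/15z².

Solve |R(x)|<1 on ℝ⁻.
x=-0.63: |R|=0.4229
R=1: x+2/15x²=0 ⇒ x=−15/2=-7.5000; min R=1−1/(4·2/15)=-0.8750>−1
Confirm numerically:
  x=-6.989: |R|=0.52382 <1
  x=-3.757: |R|=0.87499 <1
  x=-3.241: |R|=0.84046 <1
  x=-7.839: |R|=1.35432 >1
  x=-7.767: |R|=1.27651 >1
  x=-7.734: |R|=1.24130 >1
Interval (-7.5000, 0).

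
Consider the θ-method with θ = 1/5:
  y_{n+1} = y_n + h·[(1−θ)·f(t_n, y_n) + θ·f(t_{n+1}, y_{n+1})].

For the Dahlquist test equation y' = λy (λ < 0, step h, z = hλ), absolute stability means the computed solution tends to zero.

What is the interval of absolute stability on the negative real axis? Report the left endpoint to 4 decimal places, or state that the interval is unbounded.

z∈(-3.3333,0).

With y'=λy (z=hλ):
  y_{n+1} = y_n + z·[4/5·y_n + 1/5·y_{n+1}] ⇒ (1 − 1/5z)y_{n+1} = (1 + 4/5z)y_n
  ⇒ R(z) = (1 + 4/5z)/(1 − 1/5z).

Find x<0 with |R(x)|<1.
x=-0.5: |R|=0.5455
R=−1: 1+4/5x = −1+1/5x ⇒ -3/5x=2 ⇒ x=2/(-3/5)=-3.3333
Confirm numerically:
  x=-2.953: |R|=0.85653 <1
  x=-2.911: |R|=0.83984 <1
  x=-2.804: |R|=0.79651 <1
  x=-1.467: |R|=0.13422 <1
  x=-3.829: |R|=1.16842 >1
  x=-3.640: |R|=1.10648 >1
  x=-3.596: |R|=1.09167 >1
So |R|<1 on (-3.3333, 0).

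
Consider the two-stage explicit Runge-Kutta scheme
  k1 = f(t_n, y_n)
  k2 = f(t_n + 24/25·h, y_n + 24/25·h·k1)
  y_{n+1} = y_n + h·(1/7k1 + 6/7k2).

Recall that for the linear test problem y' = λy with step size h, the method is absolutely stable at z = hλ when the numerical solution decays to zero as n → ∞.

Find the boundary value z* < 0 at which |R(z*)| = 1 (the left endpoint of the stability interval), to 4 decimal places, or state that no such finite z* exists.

On y'=λy, z=hλ:
  k1=λy_n ⇒ h·k1=z·y_n;  k2=λ(1+24/25z)y_n ⇒ h·k2=z(1+24/25z)y_n
  y_{n+1}/y_n = 1 + 1/7z + 6/7z(1+24/25z) = 1 + z + 144/175z²
  ⇒ R(z) = 1 + z + 144/175z².

Boundary: |R(x)|=1, x<0.
x=-0.89: |R|=0.7618
R=1: x+144/175x²=0 ⇒ x=−175/144=-1.2153; min R=1−1/(4·144/175)=0.6962>−1
Confirm numerically:
  x=-1.091: |R|=0.88843 <1
  x=-1.062: |R|=0.86605 <1
  x=-0.879: |R|=0.75677 <1
  x=-0.564: |R|=0.69775 <1
  x=-1.622: |R|=1.54284 >1
  x=-1.261: |R|=1.04744 >1
So |R|<1 on (-1.2153, 0).

left endpoint -1.2153.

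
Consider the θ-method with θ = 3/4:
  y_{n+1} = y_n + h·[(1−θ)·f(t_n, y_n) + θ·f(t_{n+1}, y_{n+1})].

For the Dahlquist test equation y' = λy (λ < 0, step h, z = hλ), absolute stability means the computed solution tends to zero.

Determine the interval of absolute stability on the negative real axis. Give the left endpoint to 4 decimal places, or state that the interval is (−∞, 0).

interval (−∞, 0).

With y'=λy (z=hλ):
  y_{n+1} = y_n + z·[1/4·y_n + 3/4·y_{n+1}] ⇒ (1 − 3/4z)y_{n+1} = (1 + 1/4z)y_n
  Hence R(z) = (1 + 1/4z)/(1 − 3/4z).

Find x<0 with |R(x)|<1.
x=-0.42: |R|=0.6806
x=-2: |R|=0.2000
x=-10: |R|=0.1765
x=-100: |R|=0.3158
θ=3/4≥1/2 ⇒ |1+1/4x|<|1−3/4x| ∀x<0 ⇒ stable on all of ℝ⁻.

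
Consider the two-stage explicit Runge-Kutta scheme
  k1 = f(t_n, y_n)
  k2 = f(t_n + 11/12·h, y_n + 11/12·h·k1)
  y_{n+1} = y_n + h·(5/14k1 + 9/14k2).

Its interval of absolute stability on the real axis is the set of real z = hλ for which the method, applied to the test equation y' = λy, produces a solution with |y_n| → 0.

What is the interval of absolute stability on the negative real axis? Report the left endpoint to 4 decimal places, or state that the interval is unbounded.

z∈(-1.6970,0).

With y'=λy (z=hλ):
  k1=λy_n ⇒ h·k1=z·y_n;  k2=λ(1+11/12z)y_n ⇒ h·k2=z(1+11/12z)y_n
  y_{n+1}/y_n = 1 + 5/14z + 9/14z(1+11/12z) = 1 + z + 33/56z²
  ⇒ R(z) = 1 + z + 33/56z².

Solve |R(x)|<1 on ℝ⁻.
x=-0.83: |R|=0.5760
R=1: x+33/56x²=0 ⇒ x=−56/33=-1.6970; min R=1−1/(4·33/56)=0.5758>−1
Confirm numerically:
  x=-1.571: |R|=0.88338 <1
  x=-1.322: |R|=0.70789 <1
  x=-1.054: |R|=0.60065 <1
  x=-2.223: |R|=1.68909 >1
  x=-2.175: |R|=1.61269 >1
  x=-1.960: |R|=1.30380 >1
Stable set (-1.6970, 0).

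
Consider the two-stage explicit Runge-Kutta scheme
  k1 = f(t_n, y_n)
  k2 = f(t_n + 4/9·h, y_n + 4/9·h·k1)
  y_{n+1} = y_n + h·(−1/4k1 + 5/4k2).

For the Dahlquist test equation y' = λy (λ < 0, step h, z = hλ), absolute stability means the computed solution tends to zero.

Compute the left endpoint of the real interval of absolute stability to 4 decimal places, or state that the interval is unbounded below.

z* = -1.8000.

On y'=λy, z=hλ:
  k1=λy_n ⇒ h·k1=z·y_n;  k2=λ(1+4/9z)y_n ⇒ h·k2=z(1+4/9z)y_n
  y_{n+1}/y_n = 1 − 1/4z + 5/4z(1+4/9z) = 1 + z + 5/9z²
  Hence R(z) = 1 + z + 5/9z².

Need |R(x)|<1, x<0.
x=-1.57: |R|=0.7994
R=1: x+5/9x²=0 ⇒ x=−9/5=-1.8000; min R=1−1/(4·5/9)=0.5500>−1
Confirm numerically:
  x=-1.522: |R|=0.76494 <1
  x=-1.055: |R|=0.56335 <1
  x=-0.799: |R|=0.55567 <1
  x=-2.272: |R|=1.59577 >1
  x=-1.917: |R|=1.12461 >1
So |R|<1 on (-1.8000, 0).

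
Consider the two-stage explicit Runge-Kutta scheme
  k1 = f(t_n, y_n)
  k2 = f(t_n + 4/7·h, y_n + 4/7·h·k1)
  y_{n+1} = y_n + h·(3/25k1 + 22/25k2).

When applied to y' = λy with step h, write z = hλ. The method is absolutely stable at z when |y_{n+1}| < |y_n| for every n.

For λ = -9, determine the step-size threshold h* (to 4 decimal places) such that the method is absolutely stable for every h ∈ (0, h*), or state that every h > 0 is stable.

On y'=λy, z=hλ:
  k1=λy_n ⇒ h·k1=z·y_n;  k2=λ(1+4/7z)y_n ⇒ h·k2=z(1+4/7z)y_n
  y_{n+1}/y_n = 1 + 3/25z + 22/25z(1+4/7z) = 1 + z + 88/175z²
  R(z) = 1 + z + 88/175z².

Find x<0 with |R(x)|<1.
x=-0.5: |R|=0.6257
R=1: x+88/175x²=0 ⇒ x=−175/88=-1.9886; min R=1−1/(4·88/175)=0.5028>−1
Confirm numerically:
  x=-1.645: |R|=0.71574 <1
  x=-1.564: |R|=0.66604 <1
  x=-1.535: |R|=0.64984 <1
  x=-2.389: |R|=1.48097 >1
  x=-2.279: |R|=1.33276 >1
Stable set (-1.9886, 0).

(-1.9886,0); λ=-9 ⇒ h* = (175/88)/9 = 0.2210.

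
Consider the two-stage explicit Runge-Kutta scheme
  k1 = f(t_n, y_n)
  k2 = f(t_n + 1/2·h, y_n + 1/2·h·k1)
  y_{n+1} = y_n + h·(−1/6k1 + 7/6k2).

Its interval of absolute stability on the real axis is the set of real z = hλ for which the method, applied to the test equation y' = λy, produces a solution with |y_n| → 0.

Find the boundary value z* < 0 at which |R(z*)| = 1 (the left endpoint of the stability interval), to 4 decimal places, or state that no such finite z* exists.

z* = -1.7143.

Set f=λy, z=hλ:
  k1=λy_n ⇒ h·k1=z·y_n;  k2=λ(1+1/2z)y_n ⇒ h·k2=z(1+1/2z)y_n
  y_{n+1}/y_n = 1 − 1/6z + 7/6z(1+1/2z) = 1 + z + 7/12z²
  R(z) = 1 + z + 7/12z².

Find x<0 with |R(x)|<1.
x=-0.61: |R|=0.6071
R=1: x+7/12x²=0 ⇒ x=−12/7=-1.7143; min R=1−1/(4·7/12)=0.5714>−1
Confirm numerically:
  x=-1.633: |R|=0.92257 <1
  x=-1.328: |R|=0.70076 <1
  x=-0.939: |R|=0.57534 <1
  x=-0.842: |R|=0.57156 <1
  x=-2.042: |R|=1.39036 >1
  x=-1.978: |R|=1.30428 >1
Interval (-1.7143, 0).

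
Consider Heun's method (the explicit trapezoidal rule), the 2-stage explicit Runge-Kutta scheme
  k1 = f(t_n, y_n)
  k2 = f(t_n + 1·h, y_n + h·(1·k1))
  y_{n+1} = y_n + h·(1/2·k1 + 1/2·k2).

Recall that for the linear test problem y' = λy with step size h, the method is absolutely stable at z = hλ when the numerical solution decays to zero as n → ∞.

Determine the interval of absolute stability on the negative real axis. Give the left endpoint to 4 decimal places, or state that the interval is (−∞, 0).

On y'=λy, z=hλ:
  order 2, 2-stage ⇒ R(z)=1+z+z^2/2
  (e.g. R(-0.65)=0.56125, |R|=0.56125)

Solve |R(x)|<1 on ℝ⁻.
x=-0.65: |R|=0.5613
|R(-2.38)|=1.4522 |R(-2.24)|=1.2688 |R(-0.54)|=0.6058
Bisect:
  x_lo=-2.8234 |R|=2.1624  x_hi=-0.3237 |R|=0.7287
  mid=-1.57354 |R|=0.66447 →hi
  mid=-2.19848 |R|=1.21818 →lo
  mid=-1.88601 |R|=0.89250 →hi
  mid=-2.04224 |R|=1.04313 →lo
  mid=-1.96412 |R|=0.96477 →hi
  mid=-2.00318 |R|=1.00319 →lo
  mid=-1.98365 |R|=0.98379 →hi
  mid=-1.99342 |R|=0.99344 →hi
  mid=-1.99830 |R|=0.99830 →hi
  mid=-2.00074 |R|=1.00074 →lo
  ...
  [-2.00013,-1.99998] ⇒ x*=-2.0000
Interval (-2.0000, 0).

(-2.0000, 0).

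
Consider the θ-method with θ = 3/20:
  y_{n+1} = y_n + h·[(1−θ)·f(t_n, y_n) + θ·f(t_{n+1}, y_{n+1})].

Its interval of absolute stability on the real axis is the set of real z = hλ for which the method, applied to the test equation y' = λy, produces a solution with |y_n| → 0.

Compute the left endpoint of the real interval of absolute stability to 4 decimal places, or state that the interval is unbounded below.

left endpoint -2.8571.

Test eqn y'=λy, z=hλ:
  y_{n+1} = y_n + z·[17/20·y_n + 3/20·y_{n+1}] ⇒ (1 − 3/20z)y_{n+1} = (1 + 17/20z)y_n
  R(z) = (1 + 17/20z)/(1 − 3/20z).

Solve |R(x)|<1 on ℝ⁻.
x=-0.88: |R|=0.2226
R=−1: 1+17/20x = −1+3/20x ⇒ -7/10x=2 ⇒ x=2/(-7/10)=-2.8571
Confirm numerically:
  x=-1.753: |R|=0.38802 <1
  x=-1.586: |R|=0.28120 <1
  x=-1.209: |R|=0.02341 <1
  x=-3.186: |R|=1.15576 >1
  x=-3.055: |R|=1.09498 >1
  x=-2.884: |R|=1.01312 >1
So |R|<1 on (-2.8571, 0).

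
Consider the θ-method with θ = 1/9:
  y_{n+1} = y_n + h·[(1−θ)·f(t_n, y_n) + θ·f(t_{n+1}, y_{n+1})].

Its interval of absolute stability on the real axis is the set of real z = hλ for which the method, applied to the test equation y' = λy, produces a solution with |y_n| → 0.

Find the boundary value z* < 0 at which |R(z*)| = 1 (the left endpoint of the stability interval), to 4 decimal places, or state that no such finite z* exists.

On y'=λy, z=hλ:
  y_{n+1} = y_n + z·[8/9·y_n + 1/9·y_{n+1}] ⇒ (1 − 1/9z)y_{n+1} = (1 + 8/9z)y_n
  Hence R(z) = (1 + 8/9z)/(1 − 1/9z).

Solve |R(x)|<1 on ℝ⁻.
x=-1.74: |R|=0.4581
R=−1: 1+8/9x = −1+1/9x ⇒ -7/9x=2 ⇒ x=2/(-7/9)=-2.5714
Confirm numerically:
  x=-2.340: |R|=0.85714 <1
  x=-1.980: |R|=0.62295 <1
  x=-1.606: |R|=0.36281 <1
  x=-2.960: |R|=1.22742 >1
  x=-2.738: |R|=1.09934 >1
  x=-2.695: |R|=1.07396 >1
So |R|<1 on (-2.5714, 0).

z* = -2.5714.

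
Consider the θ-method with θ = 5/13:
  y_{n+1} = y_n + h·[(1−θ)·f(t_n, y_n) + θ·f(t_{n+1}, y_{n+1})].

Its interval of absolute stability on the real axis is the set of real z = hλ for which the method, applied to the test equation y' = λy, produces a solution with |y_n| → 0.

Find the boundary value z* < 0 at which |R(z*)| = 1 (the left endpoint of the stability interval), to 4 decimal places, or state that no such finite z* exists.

left endpoint -8.6667.

With y'=λy (z=hλ):
  y_{n+1} = y_n + z·[8/13·y_n + 5/13·y_{n+1}] ⇒ (1 − 5/13z)y_{n+1} = (1 + 8/13z)y_n
  so R(z) = (1 + 8/13z)/(1 − 5/13z).

Need |R(x)|<1, x<0.
x=-1.59: |R|=0.0134
R=−1: 1+8/13x = −1+5/13x ⇒ -3/13x=2 ⇒ x=2/(-3/13)=-8.6667
Confirm numerically:
  x=-8.530: |R|=0.99263 <1
  x=-7.408: |R|=0.92454 <1
  x=-6.801: |R|=0.88093 <1
  x=-4.707: |R|=0.67486 <1
  x=-9.207: |R|=1.02746 >1
  x=-9.172: |R|=1.02576 >1
  x=-8.868: |R|=1.01053 >1
Stable set (-8.6667, 0).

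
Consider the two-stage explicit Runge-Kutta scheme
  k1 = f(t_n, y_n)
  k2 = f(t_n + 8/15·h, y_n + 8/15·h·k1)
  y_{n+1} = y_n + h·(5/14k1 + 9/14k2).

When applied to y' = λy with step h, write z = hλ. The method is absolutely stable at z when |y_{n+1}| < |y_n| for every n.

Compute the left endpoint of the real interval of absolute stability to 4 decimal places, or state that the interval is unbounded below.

left endpoint -2.9167.

With y'=λy (z=hλ):
  k1=λy_n ⇒ h·k1=z·y_n;  k2=λ(1+8/15z)y_n ⇒ h·k2=z(1+8/15z)y_n
  y_{n+1}/y_n = 1 + 5/14z + 9/14z(1+8/15z) = 1 + z + 12/35z²
  so R(z) = 1 + z + 12/35z².

Need |R(x)|<1, x<0.
x=-0.71: |R|=0.4628
R=1: x+12/35x²=0 ⇒ x=−35/12=-2.9167; min R=1−1/(4·12/35)=0.2708>−1
Confirm numerically:
  x=-2.008: |R|=0.37442 <1
  x=-1.881: |R|=0.33208 <1
  x=-1.322: |R|=0.27721 <1
  x=-3.150: |R|=1.25200 >1
  x=-3.056: |R|=1.14599 >1
So |R|<1 on (-2.9167, 0).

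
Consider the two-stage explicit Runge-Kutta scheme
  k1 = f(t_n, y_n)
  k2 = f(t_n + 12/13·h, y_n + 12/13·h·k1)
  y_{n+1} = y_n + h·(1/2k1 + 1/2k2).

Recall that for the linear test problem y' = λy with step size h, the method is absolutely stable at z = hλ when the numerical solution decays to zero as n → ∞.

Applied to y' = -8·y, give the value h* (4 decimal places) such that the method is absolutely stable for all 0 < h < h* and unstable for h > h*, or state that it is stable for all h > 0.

Set f=λy, z=hλ:
  k1=λy_n ⇒ h·k1=z·y_n;  k2=λ(1+12/13z)y_n ⇒ h·k2=z(1+12/13z)y_n
  y_{n+1}/y_n = 1 + 1/2z + 1/2z(1+12/13z) = 1 + z + 6/13z²
  ⇒ R(z) = 1 + z + 6/13z².

Solve |R(x)|<1 on ℝ⁻.
x=-1.25: |R|=0.4712
R=1: x+6/13x²=0 ⇒ x=−13/6=-2.1667; min R=1−1/(4·6/13)=0.4583>−1
Confirm numerically:
  x=-2.045: |R|=0.88517 <1
  x=-1.734: |R|=0.65373 <1
  x=-1.213: |R|=0.46609 <1
  x=-2.584: |R|=1.49772 >1
  x=-2.336: |R|=1.18257 >1
  x=-2.328: |R|=1.17335 >1
Interval (-2.1667, 0).

(-2.1667,0); λ=-8 ⇒ h* = (13/6)/8 = 0.2708.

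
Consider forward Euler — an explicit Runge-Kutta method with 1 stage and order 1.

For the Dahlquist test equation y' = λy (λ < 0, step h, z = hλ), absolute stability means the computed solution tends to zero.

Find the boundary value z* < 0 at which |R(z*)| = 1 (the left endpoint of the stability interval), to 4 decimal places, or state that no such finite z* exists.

z* = -2.0000.

With y'=λy (z=hλ):
  order 1, 1-stage ⇒ R(z)=1+z
  (e.g. R(-1.63)=-0.63000, |R|=0.63000)

Solve |R(x)|<1 on ℝ⁻.
x=-1.63: |R|=0.6300
|R(-1.42)|=0.4200 |R(-1.33)|=0.3300 |R(-0.53)|=0.4700
Bisect:
  x_lo=-2.6063 |R|=1.6063  x_hi=-0.1010 |R|=0.8990
  mid=-1.35368 |R|=0.35368 →hi
  mid=-1.98001 |R|=0.98001 →hi
  mid=-2.29317 |R|=1.29317 →lo
  mid=-2.13659 |R|=1.13659 →lo
  mid=-2.05830 |R|=1.05830 →lo
  mid=-2.01915 |R|=1.01915 →lo
  mid=-1.99958 |R|=0.99958 →hi
  mid=-2.00937 |R|=1.00937 →lo
  mid=-2.00448 |R|=1.00448 →lo
  ...
  [-2.00004,-1.99989] ⇒ x*=-2.0000
Stable set (-2.0000, 0).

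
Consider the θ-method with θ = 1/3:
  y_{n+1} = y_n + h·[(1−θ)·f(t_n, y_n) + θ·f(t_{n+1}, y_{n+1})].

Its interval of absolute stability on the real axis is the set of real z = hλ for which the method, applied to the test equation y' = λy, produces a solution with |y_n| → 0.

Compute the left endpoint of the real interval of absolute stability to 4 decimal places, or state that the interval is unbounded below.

z* = -6.0000.

On y'=λy, z=hλ:
  y_{n+1} = y_n + z·[2/3·y_n + 1/3·y_{n+1}] ⇒ (1 − 1/3z)y_{n+1} = (1 + 2/3z)y_n
  so R(z) = (1 + 2/3z)/(1 − 1/3z).

Boundary: |R(x)|=1, x<0.
x=-0.95: |R|=0.2785
R=−1: 1+2/3x = −1+1/3x ⇒ -1/3x=2 ⇒ x=2/(-1/3)=-6.0000
Confirm numerically:
  x=-4.747: |R|=0.83826 <1
  x=-4.347: |R|=0.77501 <1
  x=-4.002: |R|=0.71465 <1
  x=-3.946: |R|=0.70429 <1
  x=-6.399: |R|=1.04245 >1
  x=-6.305: |R|=1.03278 >1
So |R|<1 on (-6.0000, 0).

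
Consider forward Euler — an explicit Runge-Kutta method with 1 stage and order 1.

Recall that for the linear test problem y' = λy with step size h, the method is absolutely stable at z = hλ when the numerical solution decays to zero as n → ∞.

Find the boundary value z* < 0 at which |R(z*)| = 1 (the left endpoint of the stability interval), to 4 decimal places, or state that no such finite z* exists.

Set f=λy, z=hλ:
  order 1, 1-stage ⇒ R(z)=1+z
  (e.g. R(-1.47)=-0.47000, |R|=0.47000)

Find x<0 with |R(x)|<1.
x=-1.47: |R|=0.4700
|R(-2.34)|=1.3400 |R(-0.74)|=0.2600 |R(-0.7)|=0.3000
Bisect:
  x_lo=-2.6681 |R|=1.6681  x_hi=-0.2872 |R|=0.7128
  mid=-1.47765 |R|=0.47765 →hi
  mid=-2.07286 |R|=1.07286 →lo
  mid=-1.77526 |R|=0.77526 →hi
  mid=-1.92406 |R|=0.92406 →hi
  mid=-1.99846 |R|=0.99846 →hi
  mid=-2.03566 |R|=1.03566 →lo
  mid=-2.01706 |R|=1.01706 →lo
  mid=-2.00776 |R|=1.00776 →lo
  mid=-2.00311 |R|=1.00311 →lo
  ...
  [-2.00006,-1.99991] ⇒ x*=-2.0000
So |R|<1 on (-2.0000, 0).

z* = -2.0000.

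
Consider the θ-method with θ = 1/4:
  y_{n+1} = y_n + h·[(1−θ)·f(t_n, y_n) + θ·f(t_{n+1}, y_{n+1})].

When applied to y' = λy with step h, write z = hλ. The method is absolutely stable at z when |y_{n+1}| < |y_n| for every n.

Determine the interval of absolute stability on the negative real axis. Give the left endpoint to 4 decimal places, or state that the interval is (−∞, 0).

(-4.0000, 0).

On y'=λy, z=hλ:
  y_{n+1} = y_n + z·[3/4·y_n + 1/4·y_{n+1}] ⇒ (1 − 1/4z)y_{n+1} = (1 + 3/4z)y_n
  so R(z) = (1 + 3/4z)/(1 − 1/4z).

Need |R(x)|<1, x<0.
x=-1.54: |R|=0.1119
R=−1: 1+3/4x = −1+1/4x ⇒ -1/2x=2 ⇒ x=2/(-1/2)=-4.0000
Confirm numerically:
  x=-3.891: |R|=0.97237 <1
  x=-2.995: |R|=0.71265 <1
  x=-1.773: |R|=0.22848 <1
  x=-1.706: |R|=0.19593 <1
  x=-4.573: |R|=1.13368 >1
  x=-4.505: |R|=1.11875 >1
Stable set (-4.0000, 0).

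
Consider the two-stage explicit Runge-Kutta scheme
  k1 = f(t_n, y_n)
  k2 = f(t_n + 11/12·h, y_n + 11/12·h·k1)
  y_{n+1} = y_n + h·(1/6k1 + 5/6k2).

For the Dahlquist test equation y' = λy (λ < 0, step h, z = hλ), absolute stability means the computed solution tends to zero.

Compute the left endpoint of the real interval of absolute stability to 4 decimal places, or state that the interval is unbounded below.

z* = -1.3091.

Set f=λy, z=hλ:
  k1=λy_n ⇒ h·k1=z·y_n;  k2=λ(1+11/12z)y_n ⇒ h·k2=z(1+11/12z)y_n
  y_{n+1}/y_n = 1 + 1/6z + 5/6z(1+11/12z) = 1 + z + 55/72z²
  ⇒ R(z) = 1 + z + 55/72z².

Need |R(x)|<1, x<0.
x=-0.68: |R|=0.6732
R=1: x+55/72x²=0 ⇒ x=−72/55=-1.3091; min R=1−1/(4·55/72)=0.6727>−1
Confirm numerically:
  x=-1.228: |R|=0.92393 <1
  x=-1.211: |R|=0.90926 <1
  x=-0.723: |R|=0.67631 <1
  x=-1.576: |R|=1.32133 >1
  x=-1.339: |R|=1.03059 >1
Stable set (-1.3091, 0).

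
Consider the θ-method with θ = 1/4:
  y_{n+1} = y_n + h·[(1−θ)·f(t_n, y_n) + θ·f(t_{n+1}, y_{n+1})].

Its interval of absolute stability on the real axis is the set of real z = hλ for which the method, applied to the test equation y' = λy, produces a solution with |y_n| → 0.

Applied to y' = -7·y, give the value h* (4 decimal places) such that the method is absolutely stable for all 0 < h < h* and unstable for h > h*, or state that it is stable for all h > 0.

Set f=λy, z=hλ:
  y_{n+1} = y_n + z·[3/4·y_n + 1/4·y_{n+1}] ⇒ (1 − 1/4z)y_{n+1} = (1 + 3/4z)y_n
  Hence R(z) = (1 + 3/4z)/(1 − 1/4z).

Boundary: |R(x)|=1, x<0.
x=-0.57: |R|=0.5011
R=−1: 1+3/4x = −1+1/4x ⇒ -1/2x=2 ⇒ x=2/(-1/2)=-4.0000
Confirm numerically:
  x=-3.635: |R|=0.90439 <1
  x=-2.771: |R|=0.63698 <1
  x=-2.350: |R|=0.48031 <1
  x=-4.539: |R|=1.12624 >1
  x=-4.523: |R|=1.12273 >1
  x=-4.466: |R|=1.11009 >1
So |R|<1 on (-4.0000, 0).

(-4.0000,0); λ=-7 ⇒ h* = (4)/7 = 0.5714.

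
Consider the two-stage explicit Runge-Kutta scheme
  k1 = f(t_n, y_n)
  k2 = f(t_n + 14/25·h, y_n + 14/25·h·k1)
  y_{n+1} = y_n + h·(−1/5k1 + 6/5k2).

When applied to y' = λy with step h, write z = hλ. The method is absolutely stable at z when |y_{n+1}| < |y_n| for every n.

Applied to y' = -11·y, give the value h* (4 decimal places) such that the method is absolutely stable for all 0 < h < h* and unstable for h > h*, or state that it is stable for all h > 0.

On y'=λy, z=hλ:
  k1=λy_n ⇒ h·k1=z·y_n;  k2=λ(1+14/25z)y_n ⇒ h·k2=z(1+14/25z)y_n
  y_{n+1}/y_n = 1 − 1/5z + 6/5z(1+14/25z) = 1 + z + 84/125z²
  Hence R(z) = 1 + z + 84/125z².

Solve |R(x)|<1 on ℝ⁻.
x=-1.62: |R|=1.1436
R=1: x+84/125x²=0 ⇒ x=−125/84=-1.4881; min R=1−1/(4·84/125)=0.6280>−1
Confirm numerically:
  x=-0.862: |R|=0.63733 <1
  x=-0.805: |R|=0.63047 <1
  x=-0.661: |R|=0.63261 <1
  x=-0.599: |R|=0.64211 <1
  x=-1.946: |R|=1.59881 >1
  x=-1.739: |R|=1.29321 >1
  x=-1.509: |R|=1.02120 >1
Interval (-1.4881, 0).

(-1.4881,0); λ=-11 ⇒ h* = (125/84)/11 = 0.1353.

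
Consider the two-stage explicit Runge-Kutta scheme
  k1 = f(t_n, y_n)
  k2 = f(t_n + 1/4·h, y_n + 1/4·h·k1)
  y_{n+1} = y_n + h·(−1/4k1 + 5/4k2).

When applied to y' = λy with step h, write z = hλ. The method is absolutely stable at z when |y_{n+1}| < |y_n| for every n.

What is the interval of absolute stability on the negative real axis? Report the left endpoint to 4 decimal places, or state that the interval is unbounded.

On y'=λy, z=hλ:
  k1=λy_n ⇒ h·k1=z·y_n;  k2=λ(1+1/4z)y_n ⇒ h·k2=z(1+1/4z)y_n
  y_{n+1}/y_n = 1 − 1/4z + 5/4z(1+1/4z) = 1 + z + 5/16z²
  R(z) = 1 + z + 5/16z².

Boundary: |R(x)|=1, x<0.
x=-1.39: |R|=0.2138
R=1: x+5/16x²=0 ⇒ x=−16/5=-3.2000; min R=1−1/(4·5/16)=0.2000>−1
Confirm numerically:
  x=-3.080: |R|=0.88450 <1
  x=-2.838: |R|=0.67895 <1
  x=-2.231: |R|=0.32443 <1
  x=-3.800: |R|=1.71250 >1
  x=-3.629: |R|=1.48651 >1
Interval (-3.2000, 0).

z∈(-3.2000,0).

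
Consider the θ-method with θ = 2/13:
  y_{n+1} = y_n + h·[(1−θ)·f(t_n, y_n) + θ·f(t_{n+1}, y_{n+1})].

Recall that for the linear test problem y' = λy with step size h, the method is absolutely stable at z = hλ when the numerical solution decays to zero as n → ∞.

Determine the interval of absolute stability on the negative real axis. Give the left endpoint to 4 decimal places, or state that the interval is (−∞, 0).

z∈(-2.8889,0).

Set f=λy, z=hλ:
  y_{n+1} = y_n + z·[11/13·y_n + 2/13·y_{n+1}] ⇒ (1 − 2/13z)y_{n+1} = (1 + 11/13z)y_n
  Hence R(z) = (1 + 11/13z)/(1 − 2/13z).

Find x<0 with |R(x)|<1.
x=-0.65: |R|=0.4091
R=−1: 1+11/13x = −1+2/13x ⇒ -9/13x=2 ⇒ x=2/(-9/13)=-2.8889
Confirm numerically:
  x=-2.231: |R|=0.66092 <1
  x=-2.219: |R|=0.65426 <1
  x=-1.433: |R|=0.17415 <1
  x=-3.147: |R|=1.12040 >1
  x=-3.108: |R|=1.10262 >1
  x=-2.937: |R|=1.02294 >1
Interval (-2.8889, 0).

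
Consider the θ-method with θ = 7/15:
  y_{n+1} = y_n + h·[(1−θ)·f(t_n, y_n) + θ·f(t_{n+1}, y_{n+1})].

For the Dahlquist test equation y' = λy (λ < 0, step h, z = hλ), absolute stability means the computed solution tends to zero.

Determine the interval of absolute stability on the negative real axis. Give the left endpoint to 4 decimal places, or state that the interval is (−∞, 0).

(-30.0000, 0).

With y'=λy (z=hλ):
  y_{n+1} = y_n + z·[8/15·y_n + 7/15·y_{n+1}] ⇒ (1 − 7/15z)y_{n+1} = (1 + 8/15z)y_n
  Hence R(z) = (1 + 8/15z)/(1 − 7/15z).

Solve |R(x)|<1 on ℝ⁻.
x=-0.98: |R|=0.3275
R=−1: 1+8/15x = −1+7/15x ⇒ -1/15x=2 ⇒ x=2/(-1/15)=-30.0000
Confirm numerically:
  x=-23.181: |R|=0.96153 <1
  x=-19.858: |R|=0.93415 <1
  x=-13.757: |R|=0.85406 <1
  x=-30.308: |R|=1.00136 >1
  x=-30.068: |R|=1.00030 >1
  x=-30.046: |R|=1.00020 >1
So |R|<1 on (-30.0000, 0).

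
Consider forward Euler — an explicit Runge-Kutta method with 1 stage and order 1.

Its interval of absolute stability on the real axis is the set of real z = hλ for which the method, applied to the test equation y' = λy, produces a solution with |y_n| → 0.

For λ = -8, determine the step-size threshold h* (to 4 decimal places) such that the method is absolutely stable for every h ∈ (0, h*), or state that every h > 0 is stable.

(-2.0000,0); λ=-8 ⇒ h* = 0.2500.

Set f=λy, z=hλ:
  order 1, 1-stage ⇒ R(z)=1+z
  (e.g. R(-1.36)=-0.36000, |R|=0.36000)

Need |R(x)|<1, x<0.
x=-1.36: |R|=0.3600
|R(-2.26)|=1.2600 |R(-1.37)|=0.3700 |R(-1.11)|=0.1100
Bisect:
  x_lo=-2.5606 |R|=1.5606  x_hi=-0.0656 |R|=0.9344
  mid=-1.31313 |R|=0.31313 →hi
  mid=-1.93687 |R|=0.93687 →hi
  mid=-2.24874 |R|=1.24874 →lo
  mid=-2.09281 |R|=1.09281 →lo
  mid=-2.01484 |R|=1.01484 →lo
  mid=-1.97586 |R|=0.97586 →hi
  mid=-1.99535 |R|=0.99535 →hi
  mid=-2.00510 |R|=1.00510 →lo
  mid=-2.00022 |R|=1.00022 →lo
  ...
  [-2.00007,-1.99992] ⇒ x*=-2.0000
So |R|<1 on (-2.0000, 0).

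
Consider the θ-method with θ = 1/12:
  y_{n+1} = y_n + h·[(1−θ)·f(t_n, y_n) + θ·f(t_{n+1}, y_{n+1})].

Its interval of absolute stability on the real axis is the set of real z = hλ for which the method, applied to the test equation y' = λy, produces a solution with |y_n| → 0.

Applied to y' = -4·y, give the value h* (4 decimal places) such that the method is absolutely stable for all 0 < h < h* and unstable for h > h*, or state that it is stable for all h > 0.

(-2.4000,0); λ=-4 ⇒ h* = (12/5)/4 = 0.6000.

Test eqn y'=λy, z=hλ:
  y_{n+1} = y_n + z·[11/12·y_n + 1/12·y_{n+1}] ⇒ (1 − 1/12z)y_{n+1} = (1 + 11/12z)y_n
  R(z) = (1 + 11/12z)/(1 − 1/12z).

Need |R(x)|<1, x<0.
x=-0.79: |R|=0.2588
R=−1: 1+11/12x = −1+1/12x ⇒ -5/6x=2 ⇒ x=2/(-5/6)=-2.4000
Confirm numerically:
  x=-1.491: |R|=0.32622 <1
  x=-1.452: |R|=0.29527 <1
  x=-1.051: |R|=0.03364 <1
  x=-2.674: |R|=1.18672 >1
  x=-2.624: |R|=1.15317 >1
  x=-2.573: |R|=1.11871 >1
Stable set (-2.4000, 0).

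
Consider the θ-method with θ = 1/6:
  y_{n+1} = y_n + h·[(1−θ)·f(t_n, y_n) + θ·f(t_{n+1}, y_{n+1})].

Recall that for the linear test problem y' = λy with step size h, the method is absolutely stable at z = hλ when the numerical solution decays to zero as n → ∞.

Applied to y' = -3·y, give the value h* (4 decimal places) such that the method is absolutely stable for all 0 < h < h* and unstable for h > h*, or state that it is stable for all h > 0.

With y'=λy (z=hλ):
  y_{n+1} = y_n + z·[5/6·y_n + 1/6·y_{n+1}] ⇒ (1 − 1/6z)y_{n+1} = (1 + 5/6z)y_n
  R(z) = (1 + 5/6z)/(1 − 1/6z).

Find x<0 with |R(x)|<1.
x=-1.39: |R|=0.1286
R=−1: 1+5/6x = −1+1/6x ⇒ -2/3x=2 ⇒ x=2/(-2/3)=-3.0000
Confirm numerically:
  x=-2.488: |R|=0.75872 <1
  x=-1.506: |R|=0.20384 <1
  x=-1.413: |R|=0.14367 <1
  x=-3.565: |R|=1.23628 >1
  x=-3.524: |R|=1.22008 >1
  x=-3.131: |R|=1.05739 >1
Stable set (-3.0000, 0).

(-3.0000,0); λ=-3 ⇒ h* = (3)/3 = 1.0000.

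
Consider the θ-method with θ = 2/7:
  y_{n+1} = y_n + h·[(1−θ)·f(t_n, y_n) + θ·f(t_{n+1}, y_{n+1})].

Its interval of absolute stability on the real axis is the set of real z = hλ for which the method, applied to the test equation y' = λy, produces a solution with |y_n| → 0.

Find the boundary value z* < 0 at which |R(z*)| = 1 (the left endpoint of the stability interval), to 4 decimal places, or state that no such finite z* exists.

z* = -4.6667.

Test eqn y'=λy, z=hλ:
  y_{n+1} = y_n + z·[5/7·y_n + 2/7·y_{n+1}] ⇒ (1 − 2/7z)y_{n+1} = (1 + 5/7z)y_n
  R(z) = (1 + 5/7z)/(1 − 2/7z).

Solve |R(x)|<1 on ℝ⁻.
x=-1.28: |R|=0.0628
R=−1: 1+5/7x = −1+2/7x ⇒ -3/7x=2 ⇒ x=2/(-3/7)=-4.6667
Confirm numerically:
  x=-4.465: |R|=0.96202 <1
  x=-4.334: |R|=0.93630 <1
  x=-2.658: |R|=0.51072 <1
  x=-2.278: |R|=0.37989 <1
  x=-5.111: |R|=1.07740 >1
  x=-4.822: |R|=1.02800 >1
  x=-4.812: |R|=1.02623 >1
So |R|<1 on (-4.6667, 0).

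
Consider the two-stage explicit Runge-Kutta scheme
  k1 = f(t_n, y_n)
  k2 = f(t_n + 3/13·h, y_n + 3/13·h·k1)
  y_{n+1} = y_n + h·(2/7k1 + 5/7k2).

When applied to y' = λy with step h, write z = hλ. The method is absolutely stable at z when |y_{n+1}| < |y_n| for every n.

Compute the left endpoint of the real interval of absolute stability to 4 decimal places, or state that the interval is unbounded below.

With y'=λy (z=hλ):
  k1=λy_n ⇒ h·k1=z·y_n;  k2=λ(1+3/13z)y_n ⇒ h·k2=z(1+3/13z)y_n
  y_{n+1}/y_n = 1 + 2/7z + 5/7z(1+3/13z) = 1 + z + 15/91z²
  Hence R(z) = 1 + z + 15/91z².

Find x<0 with |R(x)|<1.
x=-0.8: |R|=0.3055
R=1: x+15/91x²=0 ⇒ x=−91/15=-6.0667; min R=1−1/(4·15/91)=-0.5167>−1
Confirm numerically:
  x=-4.512: |R|=0.15626 <1
  x=-4.352: |R|=0.23004 <1
  x=-3.802: |R|=0.41927 <1
  x=-3.192: |R|=0.51252 <1
  x=-6.582: |R|=1.55911 >1
  x=-6.569: |R|=1.54393 >1
So |R|<1 on (-6.0667, 0).

left endpoint -6.0667.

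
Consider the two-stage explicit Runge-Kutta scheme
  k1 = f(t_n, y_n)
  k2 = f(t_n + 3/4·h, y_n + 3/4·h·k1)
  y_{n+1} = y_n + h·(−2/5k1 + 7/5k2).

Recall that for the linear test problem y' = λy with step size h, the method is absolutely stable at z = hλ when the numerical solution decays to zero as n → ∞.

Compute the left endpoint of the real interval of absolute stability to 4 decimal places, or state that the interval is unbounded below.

z* = -0.9524.

On y'=λy, z=hλ:
  k1=λy_n ⇒ h·k1=z·y_n;  k2=λ(1+3/4z)y_n ⇒ h·k2=z(1+3/4z)y_n
  y_{n+1}/y_n = 1 − 2/5z + 7/5z(1+3/4z) = 1 + z + 21/20z²
  R(z) = 1 + z + 21/20z².

Boundary: |R(x)|=1, x<0.
x=-0.54: |R|=0.7662
R=1: x+21/20x²=0 ⇒ x=−20/21=-0.9524; min R=1−1/(4·21/20)=0.7619>−1
Confirm numerically:
  x=-0.729: |R|=0.82901 <1
  x=-0.533: |R|=0.76529 <1
  x=-0.418: |R|=0.76546 <1
  x=-1.443: |R|=1.74336 >1
  x=-1.283: |R|=1.44539 >1
Stable set (-0.9524, 0).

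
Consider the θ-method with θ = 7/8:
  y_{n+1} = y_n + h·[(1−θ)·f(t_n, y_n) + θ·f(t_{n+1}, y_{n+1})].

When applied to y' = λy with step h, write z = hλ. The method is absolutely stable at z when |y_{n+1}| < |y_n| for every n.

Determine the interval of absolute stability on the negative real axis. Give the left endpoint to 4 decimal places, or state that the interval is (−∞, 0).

interval (−∞, 0).

Test eqn y'=λy, z=hλ:
  y_{n+1} = y_n + z·[1/8·y_n + 7/8·y_{n+1}] ⇒ (1 − 7/8z)y_{n+1} = (1 + 1/8z)y_n
  ⇒ R(z) = (1 + 1/8z)/(1 − 7/8z).

Solve |R(x)|<1 on ℝ⁻.
x=-1.21: |R|=0.4123
x=-2: |R|=0.2727
x=-10: |R|=0.0256
x=-100: |R|=0.1299
θ=7/8≥1/2 ⇒ |1+1/8x|<|1−7/8x| ∀x<0 ⇒ interval (−∞,0).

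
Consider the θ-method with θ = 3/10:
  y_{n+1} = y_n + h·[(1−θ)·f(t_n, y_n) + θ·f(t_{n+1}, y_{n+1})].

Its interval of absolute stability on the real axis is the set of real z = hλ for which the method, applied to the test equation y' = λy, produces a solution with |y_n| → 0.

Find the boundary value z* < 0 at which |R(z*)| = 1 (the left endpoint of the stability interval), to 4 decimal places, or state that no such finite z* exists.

z* = -5.0000.

Test eqn y'=λy, z=hλ:
  y_{n+1} = y_n + z·[7/10·y_n + 3/10·y_{n+1}] ⇒ (1 − 3/10z)y_{n+1} = (1 + 7/10z)y_n
  so R(z) = (1 + 7/10z)/(1 − 3/10z).

Solve |R(x)|<1 on ℝ⁻.
x=-1.43: |R|=0.0007
R=−1: 1+7/10x = −1+3/10x ⇒ -2/5x=2 ⇒ x=2/(-2/5)=-5.0000
Confirm numerically:
  x=-4.949: |R|=0.99179 <1
  x=-4.147: |R|=0.84796 <1
  x=-3.911: |R|=0.79957 <1
  x=-5.383: |R|=1.05859 >1
  x=-5.133: |R|=1.02095 >1
Interval (-5.0000, 0).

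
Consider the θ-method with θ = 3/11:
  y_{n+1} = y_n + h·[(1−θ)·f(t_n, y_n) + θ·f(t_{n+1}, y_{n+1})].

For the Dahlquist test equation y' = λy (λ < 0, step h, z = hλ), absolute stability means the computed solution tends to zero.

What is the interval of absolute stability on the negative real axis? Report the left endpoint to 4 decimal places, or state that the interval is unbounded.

(-4.4000, 0).

With y'=λy (z=hλ):
  y_{n+1} = y_n + z·[8/11·y_n + 3/11·y_{n+1}] ⇒ (1 − 3/11z)y_{n+1} = (1 + 8/11z)y_n
  Hence R(z) = (1 + 8/11z)/(1 − 3/11z).

Need |R(x)|<1, x<0.
x=-1.1: |R|=0.1538
R=−1: 1+8/11x = −1+3/11x ⇒ -5/11x=2 ⇒ x=2/(-5/11)=-4.4000
Confirm numerically:
  x=-2.573: |R|=0.51199 <1
  x=-2.290: |R|=0.40963 <1
  x=-1.854: |R|=0.23137 <1
  x=-4.990: |R|=1.11359 >1
  x=-4.794: |R|=1.07761 >1
  x=-4.721: |R|=1.06378 >1
Stable set (-4.4000, 0).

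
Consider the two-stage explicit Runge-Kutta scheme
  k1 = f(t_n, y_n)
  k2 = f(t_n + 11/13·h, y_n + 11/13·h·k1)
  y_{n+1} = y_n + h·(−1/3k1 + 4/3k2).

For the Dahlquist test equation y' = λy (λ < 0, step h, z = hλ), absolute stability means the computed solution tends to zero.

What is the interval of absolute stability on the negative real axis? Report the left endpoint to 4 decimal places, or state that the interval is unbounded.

z∈(-0.8864,0).

Test eqn y'=λy, z=hλ:
  k1=λy_n ⇒ h·k1=z·y_n;  k2=λ(1+11/13z)y_n ⇒ h·k2=z(1+11/13z)y_n
  y_{n+1}/y_n = 1 − 1/3z + 4/3z(1+11/13z) = 1 + z + 44/39z²
  so R(z) = 1 + z + 44/39z².

Find x<0 with |R(x)|<1.
x=-1.78: |R|=2.7946
R=1: x+44/39x²=0 ⇒ x=−39/44=-0.8864; min R=1−1/(4·44/39)=0.7784>−1
Confirm numerically:
  x=-0.849: |R|=0.96421 <1
  x=-0.814: |R|=0.93354 <1
  x=-0.548: |R|=0.79080 <1
  x=-1.106: |R|=1.27406 >1
  x=-1.066: |R|=1.21604 >1
Stable set (-0.8864, 0).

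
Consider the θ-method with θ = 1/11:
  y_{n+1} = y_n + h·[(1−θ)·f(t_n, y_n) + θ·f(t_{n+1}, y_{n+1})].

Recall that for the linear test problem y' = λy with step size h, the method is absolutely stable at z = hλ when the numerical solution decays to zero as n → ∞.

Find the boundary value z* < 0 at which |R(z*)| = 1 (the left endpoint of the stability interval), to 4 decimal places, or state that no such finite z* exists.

z* = -2.4444.

With y'=λy (z=hλ):
  y_{n+1} = y_n + z·[10/11·y_n + 1/11·y_{n+1}] ⇒ (1 − 1/11z)y_{n+1} = (1 + 10/11z)y_n
  R(z) = (1 + 10/11z)/(1 − 1/11z).

Need |R(x)|<1, x<0.
x=-0.85: |R|=0.2110
R=−1: 1+10/11x = −1+1/11x ⇒ -9/11x=2 ⇒ x=2/(-9/11)=-2.4444
Confirm numerically:
  x=-2.019: |R|=0.70589 <1
  x=-1.609: |R|=0.40368 <1
  x=-1.328: |R|=0.18494 <1
  x=-1.121: |R|=0.01733 <1
  x=-2.871: |R|=1.27676 >1
  x=-2.506: |R|=1.04102 >1
So |R|<1 on (-2.4444, 0).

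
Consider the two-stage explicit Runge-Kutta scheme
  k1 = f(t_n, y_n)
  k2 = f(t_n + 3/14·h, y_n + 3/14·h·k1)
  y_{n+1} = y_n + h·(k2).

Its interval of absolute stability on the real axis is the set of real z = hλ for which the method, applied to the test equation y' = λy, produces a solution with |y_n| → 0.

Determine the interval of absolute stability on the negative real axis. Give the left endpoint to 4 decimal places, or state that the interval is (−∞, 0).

On y'=λy, z=hλ:
  k1=λy_n ⇒ h·k1=z·y_n;  k2=λ(1+3/14z)y_n ⇒ h·k2=z(1+3/14z)y_n
  y_{n+1}/y_n = 1 + z(1+3/14z) = 1 + z + 3/14z²
  R(z) = 1 + z + 3/14z².

Find x<0 with |R(x)|<1.
x=-1.11: |R|=0.1540
R=1: x+3/14x²=0 ⇒ x=−14/3=-4.6667; min R=1−1/(4·3/14)=-0.1667>−1
Confirm numerically:
  x=-4.098: |R|=0.50063 <1
  x=-3.561: |R|=0.15630 <1
  x=-1.987: |R|=0.14096 <1
  x=-5.122: |R|=1.49976 >1
  x=-5.066: |R|=1.43350 >1
Interval (-4.6667, 0).

z∈(-4.6667,0).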